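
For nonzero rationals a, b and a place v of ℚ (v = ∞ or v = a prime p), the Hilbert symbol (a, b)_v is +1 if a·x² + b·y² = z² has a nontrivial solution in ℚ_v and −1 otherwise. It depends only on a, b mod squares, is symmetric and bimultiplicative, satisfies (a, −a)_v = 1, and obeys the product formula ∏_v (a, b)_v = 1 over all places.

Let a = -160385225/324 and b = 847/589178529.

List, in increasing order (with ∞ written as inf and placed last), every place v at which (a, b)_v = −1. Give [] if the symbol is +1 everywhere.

(a, b) ≡ (-37961, 7) mod (ℚ^×)²; places V = {2, 3, 5, 7, 11, 13, 17, 29, 31, ∞}.
(a,b)_3: α=-4, u≡1; β=-6, v≡1 (mod 3); (1|3)=+1, (1|3)=+1; sign (−1)^0·+1^-6·+1^-4 = +1.
(a,b)_7: α=1, u≡4; β=1, v≡1 (mod 7); (4|7)=+1, (1|7)=+1; sign (−1)^1·+1^1·+1^1 = -1.
(a,b)_31: α=0, u≡9; β=-2, v≡5 (mod 31); (9|31)=+1, (5|31)=+1; sign (−1)^0·+1^-2·+1^0 = +1.
(a,b)_13: α=2, u≡12; β=0, v≡7 (mod 13); (12|13)=+1, (7|13)=-1; sign (−1)^0·+1^0·-1^2 = +1.
(a,b)_17: α=1, u≡14; β=0, v≡11 (mod 17); (14|17)=-1, (11|17)=-1; sign (−1)^0·-1^0·-1^1 = -1.
(a,b)_11: α=1, u≡5; β=2, v≡8 (mod 11); (5|11)=+1, (8|11)=-1; sign (−1)^0·+1^2·-1^1 = -1.
(a,b)_29: α=1, u≡13; β=-2, v≡4 (mod 29); (13|29)=+1, (4|29)=+1; sign (−1)^0·+1^-2·+1^1 = +1.
(a,b)_2: α=-2, β=0; u≡7, v≡7 (mod 8); ε(u)ε(v)=1·1, αω(v)=-2·0, βω(u)=0·0; sum ≡ 1  ⇒  -1.
(a,b)_5: α=2, u≡4; β=0, v≡3 (mod 5); (4|5)=+1, (3|5)=-1; sign (−1)^0·+1^0·-1^2 = +1.
(a,b)_∞: sgn(-37961)=−, sgn(7)=+, so +1.
|Ram(-37961, 7)| = 4, even; anisotropic at {2, 7, 11, 17}.

[2, 7, 11, 17]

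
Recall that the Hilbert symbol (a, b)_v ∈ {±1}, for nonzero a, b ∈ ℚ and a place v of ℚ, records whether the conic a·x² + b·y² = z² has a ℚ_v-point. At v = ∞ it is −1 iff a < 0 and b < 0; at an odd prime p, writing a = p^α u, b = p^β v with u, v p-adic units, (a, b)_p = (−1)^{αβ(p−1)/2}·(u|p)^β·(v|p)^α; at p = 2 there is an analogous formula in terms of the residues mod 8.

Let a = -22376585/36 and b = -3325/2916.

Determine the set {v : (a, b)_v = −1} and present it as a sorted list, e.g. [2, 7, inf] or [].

Mod squares: a ≡ -1265, b ≡ -133. Check v ∈ {∞, 2, 3, 5, 7, 11, 19, 23}.
v=∞: -1265 < 0 and -133 < 0  ⇒  (a,b)_∞ = -1.
v=19: a=19^2·(≡13), b=19^1·(≡8) mod 19; (13|19)=-1, (8|19)=-1; (−1)^{2·1·9}·(-1)^1·(-1)^2 = -1.
v=3: a=3^-2·(≡1), b=3^-6·(≡2) mod 3; (1|3)=+1, (2|3)=-1; (−1)^{-2·-6·1}·(+1)^-6·(-1)^-2 = +1.
v=23: a=23^1·(≡11), b=23^0·(≡21) mod 23; (11|23)=-1, (21|23)=-1; (−1)^{1·0·11}·(-1)^0·(-1)^1 = -1.
v=11: a=11^1·(≡2), b=11^0·(≡8) mod 11; (2|11)=-1, (8|11)=-1; (−1)^{1·0·5}·(-1)^0·(-1)^1 = -1.
v=5: a=5^1·(≡3), b=5^2·(≡2) mod 5; (3|5)=-1, (2|5)=-1; (−1)^{1·2·2}·(-1)^2·(-1)^1 = -1.
v=7: a=7^2·(≡1), b=7^1·(≡2) mod 7; (1|7)=+1, (2|7)=+1; (−1)^{2·1·3}·(+1)^1·(+1)^2 = +1.
v=2: v_2(a)=-2, v_2(b)=-2; units ≡ 7, 3 (mod 8); ε·ε+αω+βω = 1·1+-2·1+-2·0 ≡ 1  ⇒  (a,b)_2 = -1.
Ram(-1265, -133) = {2, 5, 11, 19, 23, ∞}; no ℚ_2-point on the conic.

[2, 5, 11, 19, 23, inf]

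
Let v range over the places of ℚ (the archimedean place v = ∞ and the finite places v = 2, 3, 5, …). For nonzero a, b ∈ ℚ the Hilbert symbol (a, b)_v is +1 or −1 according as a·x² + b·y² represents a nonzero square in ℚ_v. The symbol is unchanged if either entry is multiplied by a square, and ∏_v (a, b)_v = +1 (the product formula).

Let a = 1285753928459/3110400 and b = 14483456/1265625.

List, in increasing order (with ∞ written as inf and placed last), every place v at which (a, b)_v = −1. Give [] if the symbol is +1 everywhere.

[2, 3]

Mod squares: a ≡ 66, b ≡ 221. Check v ∈ {∞, 2, 3, 5, 7, 11, 13, 17}.
v=∞: 66 > 0 and 221 > 0  ⇒  (a,b)_∞ = +1.
v=13: a=13^4·(≡4), b=13^1·(≡9) mod 13; (4|13)=+1, (9|13)=+1; (−1)^{4·1·6}·(+1)^1·(+1)^4 = +1.
v=2: v_2(a)=-9, v_2(b)=16; units ≡ 1, 5 (mod 8); ε·ε+αω+βω = 0·0+-9·1+16·0 ≡ 1  ⇒  (a,b)_2 = -1.
v=11: a=11^1·(≡7), b=11^0·(≡1) mod 11; (7|11)=-1, (1|11)=+1; (−1)^{1·0·5}·(-1)^0·(+1)^1 = +1.
v=7: a=7^2·(≡5), b=7^0·(≡2) mod 7; (5|7)=-1, (2|7)=+1; (−1)^{2·0·3}·(-1)^0·(+1)^2 = +1.
v=5: a=5^-2·(≡4), b=5^-6·(≡1) mod 5; (4|5)=+1, (1|5)=+1; (−1)^{-2·-6·2}·(+1)^-6·(+1)^-2 = +1.
v=3: a=3^-5·(≡1), b=3^-4·(≡2) mod 3; (1|3)=+1, (2|3)=-1; (−1)^{-5·-4·1}·(+1)^-4·(-1)^-5 = -1.
v=17: a=17^4·(≡1), b=17^1·(≡9) mod 17; (1|17)=+1, (9|17)=+1; (−1)^{4·1·8}·(+1)^1·(+1)^4 = +1.
Ram(66, 221) = {2, 3}; no ℚ_2-point on the conic.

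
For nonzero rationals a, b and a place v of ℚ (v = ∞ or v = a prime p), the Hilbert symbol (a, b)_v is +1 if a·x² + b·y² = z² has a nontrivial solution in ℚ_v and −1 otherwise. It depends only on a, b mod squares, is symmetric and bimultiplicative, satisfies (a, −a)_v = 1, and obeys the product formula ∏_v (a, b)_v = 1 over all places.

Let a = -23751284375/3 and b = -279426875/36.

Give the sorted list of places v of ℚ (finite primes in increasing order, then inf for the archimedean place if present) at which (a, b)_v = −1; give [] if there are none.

[5, 13, 17, inf]

(a, b) ≡ (-1365, -1547) mod (ℚ^×)²; places V = {2, 3, 5, 7, 13, 17, ∞}.
(a,b)_2: α=0, β=-2; u≡3, v≡5 (mod 8); ε(u)ε(v)=1·0, αω(v)=0·1, βω(u)=-2·1; sum ≡ 0  ⇒  +1.
(a,b)_∞: sgn(-1365)=−, sgn(-1547)=−, so -1.
(a,b)_17: α=4, u≡6; β=3, v≡12 (mod 17); (6|17)=-1, (12|17)=-1; sign (−1)^0·-1^3·-1^4 = -1.
(a,b)_3: α=-1, u≡1; β=-2, v≡1 (mod 3); (1|3)=+1, (1|3)=+1; sign (−1)^0·+1^-2·+1^-1 = +1.
(a,b)_5: α=5, u≡3; β=4, v≡2 (mod 5); (3|5)=-1, (2|5)=-1; sign (−1)^0·-1^4·-1^5 = -1.
(a,b)_13: α=1, u≡12; β=1, v≡2 (mod 13); (12|13)=+1, (2|13)=-1; sign (−1)^0·+1^1·-1^1 = -1.
(a,b)_7: α=1, u≡4; β=1, v≡5 (mod 7); (4|7)=+1, (5|7)=-1; sign (−1)^1·+1^1·-1^1 = +1.
|Ram(-1365, -1547)| = 4, even; anisotropic at {5, 13, 17, ∞}.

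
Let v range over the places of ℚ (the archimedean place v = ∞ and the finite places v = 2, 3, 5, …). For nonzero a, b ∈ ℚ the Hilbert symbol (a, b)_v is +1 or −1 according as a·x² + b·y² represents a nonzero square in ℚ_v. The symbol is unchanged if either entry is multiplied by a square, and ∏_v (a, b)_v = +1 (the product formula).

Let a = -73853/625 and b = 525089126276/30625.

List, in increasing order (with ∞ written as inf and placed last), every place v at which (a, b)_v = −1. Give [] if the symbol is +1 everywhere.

[13, 19]

Mod squares: a ≡ -437, b ≡ 5681. Check v ∈ {∞, 2, 5, 7, 11, 13, 19, 23}.
v=13: a=13^2·(≡5), b=13^1·(≡8) mod 13; (5|13)=-1, (8|13)=-1; (−1)^{2·1·6}·(-1)^1·(-1)^2 = -1.
v=5: a=5^-4·(≡2), b=5^-4·(≡4) mod 5; (2|5)=-1, (4|5)=+1; (−1)^{-4·-4·2}·(-1)^-4·(+1)^-4 = +1.
v=2: v_2(a)=0, v_2(b)=2; units ≡ 3, 1 (mod 8); ε·ε+αω+βω = 1·0+0·0+2·1 ≡ 0  ⇒  (a,b)_2 = +1.
v=11: a=11^0·(≡5), b=11^2·(≡4) mod 11; (5|11)=+1, (4|11)=+1; (−1)^{0·2·5}·(+1)^2·(+1)^0 = +1.
v=23: a=23^1·(≡8), b=23^3·(≡15) mod 23; (8|23)=+1, (15|23)=-1; (−1)^{1·3·11}·(+1)^3·(-1)^1 = +1.
v=19: a=19^1·(≡15), b=19^3·(≡12) mod 19; (15|19)=-1, (12|19)=-1; (−1)^{1·3·9}·(-1)^3·(-1)^1 = -1.
v=7: a=7^0·(≡2), b=7^-2·(≡4) mod 7; (2|7)=+1, (4|7)=+1; (−1)^{0·-2·3}·(+1)^-2·(+1)^0 = +1.
v=∞: -437 < 0 and 5681 > 0  ⇒  (a,b)_∞ = +1.
Ram(-437, 5681) = {13, 19}; no ℚ_13-point on the conic.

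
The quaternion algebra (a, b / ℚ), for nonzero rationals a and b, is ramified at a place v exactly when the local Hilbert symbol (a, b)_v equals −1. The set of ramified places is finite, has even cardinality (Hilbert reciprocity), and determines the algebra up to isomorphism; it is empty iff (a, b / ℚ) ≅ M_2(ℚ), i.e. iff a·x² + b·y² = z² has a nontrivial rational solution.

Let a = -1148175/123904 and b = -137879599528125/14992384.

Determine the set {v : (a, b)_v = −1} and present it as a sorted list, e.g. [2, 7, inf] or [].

(a, b) ≡ (-7, -76245) mod (ℚ^×)²; places V = {2, 3, 5, 7, 11, 13, 17, 23, ∞}.
(a,b)_17: α=0, u≡7; β=1, v≡12 (mod 17); (7|17)=-1, (12|17)=-1; sign (−1)^0·-1^1·-1^0 = -1.
(a,b)_5: α=2, u≡2; β=5, v≡4 (mod 5); (2|5)=-1, (4|5)=+1; sign (−1)^0·-1^5·+1^2 = -1.
(a,b)_13: α=0, u≡11; β=1, v≡11 (mod 13); (11|13)=-1, (11|13)=-1; sign (−1)^0·-1^1·-1^0 = -1.
(a,b)_3: α=8, u≡2; β=11, v≡1 (mod 3); (2|3)=-1, (1|3)=+1; sign (−1)^0·-1^11·+1^8 = -1.
(a,b)_11: α=-2, u≡5; β=-4, v≡7 (mod 11); (5|11)=+1, (7|11)=-1; sign (−1)^0·+1^-4·-1^-2 = +1.
(a,b)_7: α=1, u≡5; β=2, v≡6 (mod 7); (5|7)=-1, (6|7)=-1; sign (−1)^0·-1^2·-1^1 = -1.
(a,b)_23: α=0, u≡18; β=1, v≡7 (mod 23); (18|23)=+1, (7|23)=-1; sign (−1)^0·+1^1·-1^0 = +1.
(a,b)_2: α=-10, β=-10; u≡1, v≡3 (mod 8); ε(u)ε(v)=0·1, αω(v)=-10·1, βω(u)=-10·0; sum ≡ 0  ⇒  +1.
(a,b)_∞: sgn(-7)=−, sgn(-76245)=−, so -1.
|Ram(-7, -76245)| = 6, even; anisotropic at {3, 5, 7, 13, 17, ∞}.

[3, 5, 7, 13, 17, inf]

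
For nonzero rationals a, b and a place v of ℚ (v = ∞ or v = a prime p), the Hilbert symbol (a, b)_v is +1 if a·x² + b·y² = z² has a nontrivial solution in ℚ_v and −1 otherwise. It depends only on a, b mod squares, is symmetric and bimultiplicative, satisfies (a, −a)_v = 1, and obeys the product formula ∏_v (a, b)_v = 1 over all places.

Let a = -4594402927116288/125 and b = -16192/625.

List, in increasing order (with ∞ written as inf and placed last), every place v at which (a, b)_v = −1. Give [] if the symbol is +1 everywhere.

(a, b) ≡ (-608465, -253) mod (ℚ^×)²; places V = {2, 3, 5, 11, 13, 23, 37, ∞}.
(a,b)_2: α=16, β=6; u≡7, v≡3 (mod 8); ε(u)ε(v)=1·1, αω(v)=16·1, βω(u)=6·0; sum ≡ 1  ⇒  -1.
(a,b)_37: α=1, u≡35; β=0, v≡15 (mod 37); (35|37)=-1, (15|37)=-1; sign (−1)^0·-1^0·-1^1 = -1.
(a,b)_23: α=3, u≡2; β=1, v≡8 (mod 23); (2|23)=+1, (8|23)=+1; sign (−1)^1·+1^1·+1^3 = -1.
(a,b)_3: α=2, u≡1; β=0, v≡2 (mod 3); (1|3)=+1, (2|3)=-1; sign (−1)^0·+1^0·-1^2 = +1.
(a,b)_13: α=1, u≡2; β=0, v≡6 (mod 13); (2|13)=-1, (6|13)=-1; sign (−1)^0·-1^0·-1^1 = -1.
(a,b)_5: α=-3, u≡2; β=-4, v≡3 (mod 5); (2|5)=-1, (3|5)=-1; sign (−1)^0·-1^-4·-1^-3 = -1.
(a,b)_∞: sgn(-608465)=−, sgn(-253)=−, so -1.
(a,b)_11: α=3, u≡3; β=1, v≡10 (mod 11); (3|11)=+1, (10|11)=-1; sign (−1)^1·+1^1·-1^3 = +1.
(-608465, -253 / ℚ) ramifies at {2, 5, 13, 23, 37, ∞}: a division algebra.

[2, 5, 13, 23, 37, inf]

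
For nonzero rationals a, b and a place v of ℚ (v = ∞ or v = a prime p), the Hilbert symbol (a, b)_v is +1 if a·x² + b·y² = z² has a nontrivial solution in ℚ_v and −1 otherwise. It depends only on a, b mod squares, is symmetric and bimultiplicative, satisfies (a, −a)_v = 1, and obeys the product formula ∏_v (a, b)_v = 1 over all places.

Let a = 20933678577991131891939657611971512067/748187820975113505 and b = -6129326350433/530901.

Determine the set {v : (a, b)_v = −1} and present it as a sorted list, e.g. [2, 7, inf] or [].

[2, 5, 7, 11]

Mod squares: a ≡ 19635, b ≡ -357. Check v ∈ {∞, 2, 3, 5, 7, 11, 13, 17, 19, 53}.
v=2: v_2(a)=0, v_2(b)=0; units ≡ 3, 3 (mod 8); ε·ε+αω+βω = 1·1+0·1+0·1 ≡ 1  ⇒  (a,b)_2 = -1.
v=3: a=3^-9·(≡2), b=3^-3·(≡1) mod 3; (2|3)=-1, (1|3)=+1; (−1)^{-9·-3·1}·(-1)^-3·(+1)^-9 = +1.
v=5: a=5^-1·(≡2), b=5^0·(≡2) mod 5; (2|5)=-1, (2|5)=-1; (−1)^{-1·0·2}·(-1)^0·(-1)^-1 = -1.
v=13: a=13^12·(≡6), b=13^4·(≡2) mod 13; (6|13)=-1, (2|13)=-1; (−1)^{12·4·6}·(-1)^4·(-1)^12 = +1.
v=∞: 19635 > 0 and -357 < 0  ⇒  (a,b)_∞ = +1.
v=17: a=17^9·(≡13), b=17^3·(≡16) mod 17; (13|17)=+1, (16|17)=+1; (−1)^{9·3·8}·(+1)^3·(+1)^9 = +1.
v=7: a=7^-3·(≡6), b=7^-1·(≡3) mod 7; (6|7)=-1, (3|7)=-1; (−1)^{-3·-1·3}·(-1)^-1·(-1)^-3 = -1.
v=11: a=11^5·(≡3), b=11^2·(≡6) mod 11; (3|11)=+1, (6|11)=-1; (−1)^{5·2·5}·(+1)^2·(-1)^5 = -1.
v=19: a=19^6·(≡15), b=19^2·(≡5) mod 19; (15|19)=-1, (5|19)=+1; (−1)^{6·2·9}·(-1)^2·(+1)^6 = +1.
v=53: a=53^-6·(≡13), b=53^-2·(≡3) mod 53; (13|53)=+1, (3|53)=-1; (−1)^{-6·-2·26}·(+1)^-2·(-1)^-6 = +1.
|Ram(19635, -357)| = 4, even; anisotropic at {2, 5, 7, 11}.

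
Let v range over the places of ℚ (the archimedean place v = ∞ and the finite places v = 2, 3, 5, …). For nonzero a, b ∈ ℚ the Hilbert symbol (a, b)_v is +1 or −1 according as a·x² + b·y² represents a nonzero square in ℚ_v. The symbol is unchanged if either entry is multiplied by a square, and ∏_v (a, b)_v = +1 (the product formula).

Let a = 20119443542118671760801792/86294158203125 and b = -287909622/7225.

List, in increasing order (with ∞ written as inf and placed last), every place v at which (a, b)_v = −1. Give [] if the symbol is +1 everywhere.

(a, b) ≡ (212135, -38038) mod (ℚ^×)²; places V = {2, 3, 5, 7, 11, 13, 17, 19, 23, 29, ∞}.
(a,b)_19: α=3, u≡3; β=1, v≡13 (mod 19); (3|19)=-1, (13|19)=-1; sign (−1)^1·-1^1·-1^3 = -1.
(a,b)_29: α=5, u≡7; β=2, v≡8 (mod 29); (7|29)=+1, (8|29)=-1; sign (−1)^0·+1^2·-1^5 = -1.
(a,b)_7: α=3, u≡4; β=1, v≡3 (mod 7); (4|7)=+1, (3|7)=-1; sign (−1)^1·+1^1·-1^3 = +1.
(a,b)_23: α=-2, u≡4; β=0, v≡18 (mod 23); (4|23)=+1, (18|23)=+1; sign (−1)^0·+1^0·+1^-2 = +1.
(a,b)_3: α=4, u≡2; β=2, v≡2 (mod 3); (2|3)=-1, (2|3)=-1; sign (−1)^0·-1^2·-1^4 = +1.
(a,b)_5: α=-9, u≡3; β=-2, v≡2 (mod 5); (3|5)=-1, (2|5)=-1; sign (−1)^0·-1^-2·-1^-9 = -1.
(a,b)_17: α=-4, u≡1; β=-2, v≡4 (mod 17); (1|17)=+1, (4|17)=+1; sign (−1)^0·+1^-2·+1^-4 = +1.
(a,b)_2: α=14, β=1; u≡7, v≡5 (mod 8); ε(u)ε(v)=1·0, αω(v)=14·1, βω(u)=1·0; sum ≡ 0  ⇒  +1.
(a,b)_13: α=4, u≡9; β=1, v≡1 (mod 13); (9|13)=+1, (1|13)=+1; sign (−1)^0·+1^1·+1^4 = +1.
(a,b)_11: α=1, u≡8; β=1, v≡2 (mod 11); (8|11)=-1, (2|11)=-1; sign (−1)^1·-1^1·-1^1 = -1.
(a,b)_∞: sgn(212135)=+, sgn(-38038)=−, so +1.
|Ram(212135, -38038)| = 4, even; anisotropic at {5, 11, 19, 29}.

[5, 11, 19, 29]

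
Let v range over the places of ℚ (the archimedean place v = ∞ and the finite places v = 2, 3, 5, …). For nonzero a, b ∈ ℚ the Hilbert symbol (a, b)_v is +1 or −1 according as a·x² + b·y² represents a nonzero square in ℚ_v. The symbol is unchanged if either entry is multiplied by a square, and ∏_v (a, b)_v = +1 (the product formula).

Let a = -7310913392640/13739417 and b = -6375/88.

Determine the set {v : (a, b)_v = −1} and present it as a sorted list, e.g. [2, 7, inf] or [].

[5, inf]

(a, b) ≡ (-2805, -5610) mod (ℚ^×)²; places V = {2, 3, 5, 11, 13, 17, 23, 29, 31, ∞}.
(a,b)_13: α=2, u≡9; β=0, v≡6 (mod 13); (9|13)=+1, (6|13)=-1; sign (−1)^0·+1^0·-1^2 = +1.
(a,b)_31: α=-2, u≡2; β=0, v≡4 (mod 31); (2|31)=+1, (4|31)=+1; sign (−1)^0·+1^0·+1^-2 = +1.
(a,b)_2: α=12, β=-3; u≡3, v≡3 (mod 8); ε(u)ε(v)=1·1, αω(v)=12·1, βω(u)=-3·1; sum ≡ 0  ⇒  +1.
(a,b)_5: α=1, u≡1; β=3, v≡3 (mod 5); (1|5)=+1, (3|5)=-1; sign (−1)^0·+1^3·-1^1 = -1.
(a,b)_3: α=1, u≡1; β=1, v≡2 (mod 3); (1|3)=+1, (2|3)=-1; sign (−1)^1·+1^1·-1^1 = +1.
(a,b)_29: α=-2, u≡14; β=0, v≡5 (mod 29); (14|29)=-1, (5|29)=+1; sign (−1)^0·-1^0·+1^-2 = +1.
(a,b)_∞: sgn(-2805)=−, sgn(-5610)=−, so -1.
(a,b)_17: α=-1, u≡5; β=1, v≡11 (mod 17); (5|17)=-1, (11|17)=-1; sign (−1)^0·-1^1·-1^-1 = +1.
(a,b)_23: α=2, u≡16; β=0, v≡1 (mod 23); (16|23)=+1, (1|23)=+1; sign (−1)^0·+1^0·+1^2 = +1.
(a,b)_11: α=3, u≡9; β=-1, v≡2 (mod 11); (9|11)=+1, (2|11)=-1; sign (−1)^1·+1^-1·-1^3 = +1.
|Ram(-2805, -5610)| = 2, even; anisotropic at {5, ∞}.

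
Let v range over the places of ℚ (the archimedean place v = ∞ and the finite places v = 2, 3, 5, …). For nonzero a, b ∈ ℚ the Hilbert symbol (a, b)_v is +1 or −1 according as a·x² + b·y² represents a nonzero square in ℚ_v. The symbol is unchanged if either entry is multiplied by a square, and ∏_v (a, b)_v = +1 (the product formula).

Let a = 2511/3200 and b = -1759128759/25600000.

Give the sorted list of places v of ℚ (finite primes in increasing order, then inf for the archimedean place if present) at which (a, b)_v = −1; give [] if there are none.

Mod squares: a ≡ 62, b ≡ -310. Check v ∈ {∞, 2, 3, 5, 31}.
v=2: v_2(a)=-7, v_2(b)=-13; units ≡ 7, 5 (mod 8); ε·ε+αω+βω = 1·0+-7·1+-13·0 ≡ 1  ⇒  (a,b)_2 = -1.
v=31: a=31^1·(≡16), b=31^3·(≡27) mod 31; (16|31)=+1, (27|31)=-1; (−1)^{1·3·15}·(+1)^3·(-1)^1 = +1.
v=3: a=3^4·(≡2), b=3^10·(≡2) mod 3; (2|3)=-1, (2|3)=-1; (−1)^{4·10·1}·(-1)^10·(-1)^4 = +1.
v=5: a=5^-2·(≡2), b=5^-5·(≡3) mod 5; (2|5)=-1, (3|5)=-1; (−1)^{-2·-5·2}·(-1)^-5·(-1)^-2 = -1.
v=∞: 62 > 0 and -310 < 0  ⇒  (a,b)_∞ = +1.
(62, -310 / ℚ) ramifies at {2, 5}: a division algebra.

[2, 5]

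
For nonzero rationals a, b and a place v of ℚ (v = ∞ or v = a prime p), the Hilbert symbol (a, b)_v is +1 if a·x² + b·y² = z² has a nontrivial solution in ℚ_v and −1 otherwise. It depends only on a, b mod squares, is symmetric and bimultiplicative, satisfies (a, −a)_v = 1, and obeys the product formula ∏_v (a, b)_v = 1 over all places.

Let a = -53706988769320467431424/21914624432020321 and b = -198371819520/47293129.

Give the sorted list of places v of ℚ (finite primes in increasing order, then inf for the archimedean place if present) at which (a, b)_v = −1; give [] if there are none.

[19, inf]

(a, b) ≡ (-19, -95) mod (ℚ^×)²; places V = {2, 3, 5, 7, 13, 17, 19, 23, ∞}.
(a,b)_∞: sgn(-19)=−, sgn(-95)=−, so -1.
(a,b)_3: α=16, u≡2; β=2, v≡1 (mod 3); (2|3)=-1, (1|3)=+1; sign (−1)^0·-1^2·+1^16 = +1.
(a,b)_7: α=4, u≡1; β=2, v≡3 (mod 7); (1|7)=+1, (3|7)=-1; sign (−1)^0·+1^2·-1^4 = +1.
(a,b)_19: α=3, u≡8; β=1, v≡14 (mod 19); (8|19)=-1, (14|19)=-1; sign (−1)^1·-1^1·-1^3 = -1.
(a,b)_17: α=2, u≡15; β=2, v≡10 (mod 17); (15|17)=+1, (10|17)=-1; sign (−1)^0·+1^2·-1^2 = +1.
(a,b)_23: α=-12, u≡12; β=-4, v≡5 (mod 23); (12|23)=+1, (5|23)=-1; sign (−1)^0·+1^-4·-1^-12 = +1.
(a,b)_2: α=18, β=14; u≡5, v≡1 (mod 8); ε(u)ε(v)=0·0, αω(v)=18·0, βω(u)=14·1; sum ≡ 0  ⇒  +1.
(a,b)_13: α=0, u≡11; β=-2, v≡3 (mod 13); (11|13)=-1, (3|13)=+1; sign (−1)^0·-1^-2·+1^0 = +1.
(a,b)_5: α=0, u≡1; β=1, v≡4 (mod 5); (1|5)=+1, (4|5)=+1; sign (−1)^0·+1^1·+1^0 = +1.
Ram(-19, -95) = {19, ∞}; no ℚ_19-point on the conic.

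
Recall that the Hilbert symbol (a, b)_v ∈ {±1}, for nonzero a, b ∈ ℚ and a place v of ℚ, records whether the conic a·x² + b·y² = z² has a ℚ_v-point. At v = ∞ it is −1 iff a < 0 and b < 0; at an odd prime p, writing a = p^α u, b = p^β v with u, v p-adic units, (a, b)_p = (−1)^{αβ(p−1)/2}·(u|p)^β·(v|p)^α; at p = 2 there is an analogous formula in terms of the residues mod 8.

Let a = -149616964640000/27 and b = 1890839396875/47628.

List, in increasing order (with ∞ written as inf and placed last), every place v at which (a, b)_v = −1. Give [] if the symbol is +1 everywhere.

[3, 5, 11, 17]

Mod squares: a ≡ -663, b ≡ 2145. Check v ∈ {∞, 2, 3, 5, 7, 11, 13, 17}.
v=17: a=17^3·(≡14), b=17^2·(≡14) mod 17; (14|17)=-1, (14|17)=-1; (−1)^{3·2·8}·(-1)^2·(-1)^3 = -1.
v=∞: -663 < 0 and 2145 > 0  ⇒  (a,b)_∞ = +1.
v=13: a=13^1·(≡1), b=13^1·(≡3) mod 13; (1|13)=+1, (3|13)=+1; (−1)^{1·1·6}·(+1)^1·(+1)^1 = +1.
v=2: v_2(a)=8, v_2(b)=-2; units ≡ 1, 1 (mod 8); ε·ε+αω+βω = 0·0+8·0+-2·0 ≡ 0  ⇒  (a,b)_2 = +1.
v=7: a=7^0·(≡4), b=7^-2·(≡5) mod 7; (4|7)=+1, (5|7)=-1; (−1)^{0·-2·3}·(+1)^-2·(-1)^0 = +1.
v=11: a=11^4·(≡8), b=11^5·(≡8) mod 11; (8|11)=-1, (8|11)=-1; (−1)^{4·5·5}·(-1)^5·(-1)^4 = -1.
v=3: a=3^-3·(≡1), b=3^-5·(≡1) mod 3; (1|3)=+1, (1|3)=+1; (−1)^{-3·-5·1}·(+1)^-5·(+1)^-3 = -1.
v=5: a=5^4·(≡3), b=5^5·(≡4) mod 5; (3|5)=-1, (4|5)=+1; (−1)^{4·5·2}·(-1)^5·(+1)^4 = -1.
Ram(-663, 2145) = {3, 5, 11, 17}; no ℚ_3-point on the conic.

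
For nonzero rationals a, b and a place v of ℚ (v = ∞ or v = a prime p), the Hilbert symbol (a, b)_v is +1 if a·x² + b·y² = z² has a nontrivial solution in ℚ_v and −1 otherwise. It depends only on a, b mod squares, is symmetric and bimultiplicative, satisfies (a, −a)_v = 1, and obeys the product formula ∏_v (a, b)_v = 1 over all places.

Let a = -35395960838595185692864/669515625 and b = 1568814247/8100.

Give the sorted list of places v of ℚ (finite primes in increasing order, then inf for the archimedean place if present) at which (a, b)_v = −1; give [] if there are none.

(a, b) ≡ (-91, 44863) mod (ℚ^×)²; places V = {2, 3, 5, 7, 11, 13, 17, 23, 29, ∞}.
(a,b)_23: α=-2, u≡13; β=0, v≡12 (mod 23); (13|23)=+1, (12|23)=+1; sign (−1)^0·+1^0·+1^-2 = +1.
(a,b)_29: α=2, u≡4; β=1, v≡17 (mod 29); (4|29)=+1, (17|29)=-1; sign (−1)^0·+1^1·-1^2 = +1.
(a,b)_∞: sgn(-91)=−, sgn(44863)=+, so +1.
(a,b)_7: α=1, u≡4; β=1, v≡2 (mod 7); (4|7)=+1, (2|7)=+1; sign (−1)^1·+1^1·+1^1 = -1.
(a,b)_2: α=6, β=-2; u≡5, v≡7 (mod 8); ε(u)ε(v)=0·1, αω(v)=6·0, βω(u)=-2·1; sum ≡ 0  ⇒  +1.
(a,b)_17: α=6, u≡11; β=3, v≡1 (mod 17); (11|17)=-1, (1|17)=+1; sign (−1)^0·-1^3·+1^6 = -1.
(a,b)_11: α=6, u≡8; β=2, v≡1 (mod 11); (8|11)=-1, (1|11)=+1; sign (−1)^0·-1^2·+1^6 = +1.
(a,b)_3: α=-4, u≡2; β=-4, v≡1 (mod 3); (2|3)=-1, (1|3)=+1; sign (−1)^0·-1^-4·+1^-4 = +1.
(a,b)_5: α=-6, u≡4; β=-2, v≡3 (mod 5); (4|5)=+1, (3|5)=-1; sign (−1)^0·+1^-2·-1^-6 = +1.
(a,b)_13: α=3, u≡11; β=1, v≡7 (mod 13); (11|13)=-1, (7|13)=-1; sign (−1)^0·-1^1·-1^3 = +1.
|Ram(-91, 44863)| = 2, even; anisotropic at {7, 17}.

[7, 17]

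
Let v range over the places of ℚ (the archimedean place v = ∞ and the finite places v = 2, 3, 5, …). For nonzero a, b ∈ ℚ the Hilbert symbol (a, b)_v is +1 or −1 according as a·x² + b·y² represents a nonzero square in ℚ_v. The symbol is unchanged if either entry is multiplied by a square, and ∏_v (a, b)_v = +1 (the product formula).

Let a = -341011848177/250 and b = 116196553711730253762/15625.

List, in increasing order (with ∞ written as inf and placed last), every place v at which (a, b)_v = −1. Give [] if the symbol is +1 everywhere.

(a, b) ≡ (-2730, 1122) mod (ℚ^×)²; places V = {2, 3, 5, 7, 11, 13, 17, ∞}.
(a,b)_17: α=2, u≡5; β=1, v≡1 (mod 17); (5|17)=-1, (1|17)=+1; sign (−1)^0·-1^1·+1^2 = -1.
(a,b)_2: α=-1, β=1; u≡3, v≡1 (mod 8); ε(u)ε(v)=1·0, αω(v)=-1·0, βω(u)=1·1; sum ≡ 1  ⇒  -1.
(a,b)_13: α=1, u≡5; β=2, v≡9 (mod 13); (5|13)=-1, (9|13)=+1; sign (−1)^0·-1^2·+1^1 = +1.
(a,b)_5: α=-3, u≡4; β=-6, v≡2 (mod 5); (4|5)=+1, (2|5)=-1; sign (−1)^0·+1^-6·-1^-3 = -1.
(a,b)_3: α=7, u≡2; β=17, v≡2 (mod 3); (2|3)=-1, (2|3)=-1; sign (−1)^1·-1^17·-1^7 = -1.
(a,b)_11: α=2, u≡3; β=3, v≡9 (mod 11); (3|11)=+1, (9|11)=+1; sign (−1)^0·+1^3·+1^2 = +1.
(a,b)_∞: sgn(-2730)=−, sgn(1122)=+, so +1.
(a,b)_7: α=3, u≡1; β=6, v≡2 (mod 7); (1|7)=+1, (2|7)=+1; sign (−1)^0·+1^6·+1^3 = +1.
|Ram(-2730, 1122)| = 4, even; anisotropic at {2, 3, 5, 17}.

[2, 3, 5, 17]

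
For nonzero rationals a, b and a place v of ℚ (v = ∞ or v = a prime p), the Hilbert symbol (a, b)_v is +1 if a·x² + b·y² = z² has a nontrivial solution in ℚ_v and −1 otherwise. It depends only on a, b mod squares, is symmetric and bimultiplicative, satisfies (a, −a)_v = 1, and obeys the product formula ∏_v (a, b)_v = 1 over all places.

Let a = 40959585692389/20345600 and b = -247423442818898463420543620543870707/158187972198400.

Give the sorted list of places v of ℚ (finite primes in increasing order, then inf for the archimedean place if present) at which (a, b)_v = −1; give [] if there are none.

(a, b) ≡ (31031, -4123) mod (ℚ^×)²; places V = {2, 5, 7, 11, 13, 17, 19, 23, 31, 41, ∞}.
(a,b)_11: α=-1, u≡9; β=2, v≡7 (mod 11); (9|11)=+1, (7|11)=-1; sign (−1)^0·+1^2·-1^-1 = -1.
(a,b)_17: α=-2, u≡11; β=-6, v≡2 (mod 17); (11|17)=-1, (2|17)=+1; sign (−1)^0·-1^-6·+1^-2 = +1.
(a,b)_31: α=3, u≡4; β=5, v≡11 (mod 31); (4|31)=+1, (11|31)=-1; sign (−1)^1·+1^5·-1^3 = +1.
(a,b)_41: α=0, u≡22; β=2, v≡33 (mod 41); (22|41)=-1, (33|41)=+1; sign (−1)^0·-1^2·+1^0 = +1.
(a,b)_19: α=0, u≡9; β=1, v≡4 (mod 19); (9|19)=+1, (4|19)=+1; sign (−1)^0·+1^1·+1^0 = +1.
(a,b)_7: α=1, u≡2; β=3, v≡3 (mod 7); (2|7)=+1, (3|7)=-1; sign (−1)^1·+1^3·-1^1 = +1.
(a,b)_∞: sgn(31031)=+, sgn(-4123)=−, so +1.
(a,b)_5: α=-2, u≡1; β=-2, v≡3 (mod 5); (1|5)=+1, (3|5)=-1; sign (−1)^0·+1^-2·-1^-2 = +1.
(a,b)_23: α=2, u≡1; β=4, v≡5 (mod 23); (1|23)=+1, (5|23)=-1; sign (−1)^0·+1^4·-1^2 = +1.
(a,b)_13: α=5, u≡5; β=12, v≡2 (mod 13); (5|13)=-1, (2|13)=-1; sign (−1)^0·-1^12·-1^5 = -1.
(a,b)_2: α=-8, β=-18; u≡7, v≡5 (mod 8); ε(u)ε(v)=1·0, αω(v)=-8·1, βω(u)=-18·0; sum ≡ 0  ⇒  +1.
(31031, -4123 / ℚ) ramifies at {11, 13}: a division algebra.

[11, 13]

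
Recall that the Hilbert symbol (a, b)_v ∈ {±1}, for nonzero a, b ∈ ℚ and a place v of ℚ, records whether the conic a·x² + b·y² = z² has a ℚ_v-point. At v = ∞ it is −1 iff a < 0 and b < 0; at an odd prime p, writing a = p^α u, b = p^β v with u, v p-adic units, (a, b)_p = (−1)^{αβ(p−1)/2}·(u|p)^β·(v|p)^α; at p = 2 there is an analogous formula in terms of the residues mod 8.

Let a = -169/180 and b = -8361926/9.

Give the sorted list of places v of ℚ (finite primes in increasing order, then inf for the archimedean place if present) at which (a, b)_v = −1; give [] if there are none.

Mod squares: a ≡ -5, b ≡ -28934. Check v ∈ {∞, 2, 3, 5, 13, 17, 23, 37}.
v=13: a=13^2·(≡7), b=13^0·(≡10) mod 13; (7|13)=-1, (10|13)=+1; (−1)^{2·0·6}·(-1)^0·(+1)^2 = +1.
v=23: a=23^0·(≡2), b=23^1·(≡5) mod 23; (2|23)=+1, (5|23)=-1; (−1)^{0·1·11}·(+1)^1·(-1)^0 = +1.
v=5: a=5^-1·(≡1), b=5^0·(≡1) mod 5; (1|5)=+1, (1|5)=+1; (−1)^{-1·0·2}·(+1)^0·(+1)^-1 = +1.
v=37: a=37^0·(≡19), b=37^1·(≡8) mod 37; (19|37)=-1, (8|37)=-1; (−1)^{0·1·18}·(-1)^1·(-1)^0 = -1.
v=17: a=17^0·(≡12), b=17^3·(≡13) mod 17; (12|17)=-1, (13|17)=+1; (−1)^{0·3·8}·(-1)^3·(+1)^0 = -1.
v=3: a=3^-2·(≡1), b=3^-2·(≡1) mod 3; (1|3)=+1, (1|3)=+1; (−1)^{-2·-2·1}·(+1)^-2·(+1)^-2 = +1.
v=∞: -5 < 0 and -28934 < 0  ⇒  (a,b)_∞ = -1.
v=2: v_2(a)=-2, v_2(b)=1; units ≡ 3, 5 (mod 8); ε·ε+αω+βω = 1·0+-2·1+1·1 ≡ 1  ⇒  (a,b)_2 = -1.
(-5, -28934 / ℚ) ramifies at {2, 17, 37, ∞}: a division algebra.

[2, 17, 37, inf]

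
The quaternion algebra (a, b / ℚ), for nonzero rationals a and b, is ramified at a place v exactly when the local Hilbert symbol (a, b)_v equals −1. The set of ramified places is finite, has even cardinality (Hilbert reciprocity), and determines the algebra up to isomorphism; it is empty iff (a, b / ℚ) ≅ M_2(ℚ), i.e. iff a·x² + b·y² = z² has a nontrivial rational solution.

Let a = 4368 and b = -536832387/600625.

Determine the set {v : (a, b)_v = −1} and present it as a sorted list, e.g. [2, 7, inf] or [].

[]

(a, b) ≡ (273, -3) mod (ℚ^×)²; places V = {2, 3, 5, 7, 13, 31, ∞}.
(a,b)_13: α=1, u≡11; β=2, v≡12 (mod 13); (11|13)=-1, (12|13)=+1; sign (−1)^0·-1^2·+1^1 = +1.
(a,b)_7: α=1, u≡1; β=6, v≡2 (mod 7); (1|7)=+1, (2|7)=+1; sign (−1)^0·+1^6·+1^1 = +1.
(a,b)_3: α=1, u≡1; β=3, v≡2 (mod 3); (1|3)=+1, (2|3)=-1; sign (−1)^1·+1^3·-1^1 = +1.
(a,b)_31: α=0, u≡28; β=-2, v≡20 (mod 31); (28|31)=+1, (20|31)=+1; sign (−1)^0·+1^-2·+1^0 = +1.
(a,b)_5: α=0, u≡3; β=-4, v≡3 (mod 5); (3|5)=-1, (3|5)=-1; sign (−1)^0·-1^-4·-1^0 = +1.
(a,b)_2: α=4, β=0; u≡1, v≡5 (mod 8); ε(u)ε(v)=0·0, αω(v)=4·1, βω(u)=0·0; sum ≡ 0  ⇒  +1.
(a,b)_∞: sgn(273)=+, sgn(-3)=−, so +1.
Every local symbol is +1, so the conic 273·x² + -3·y² = z² has ℚ_v-points for all v and hence a ℚ-point; (a, b / ℚ) ≅ M_2(ℚ).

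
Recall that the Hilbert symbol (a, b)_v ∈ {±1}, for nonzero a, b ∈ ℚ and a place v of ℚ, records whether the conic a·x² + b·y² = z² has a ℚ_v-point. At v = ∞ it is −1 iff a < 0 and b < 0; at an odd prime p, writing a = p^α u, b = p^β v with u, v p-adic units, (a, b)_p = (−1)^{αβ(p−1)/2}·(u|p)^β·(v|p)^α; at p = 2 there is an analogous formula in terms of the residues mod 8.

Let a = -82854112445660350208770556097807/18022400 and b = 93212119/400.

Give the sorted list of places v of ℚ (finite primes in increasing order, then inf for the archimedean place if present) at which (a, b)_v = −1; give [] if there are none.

(a, b) ≡ (-1174173, 551551) mod (ℚ^×)²; places V = {2, 3, 5, 7, 11, 13, 17, 19, 23, 29, ∞}.
(a,b)_7: α=3, u≡4; β=1, v≡1 (mod 7); (4|7)=+1, (1|7)=+1; sign (−1)^1·+1^1·+1^3 = -1.
(a,b)_5: α=-2, u≡3; β=-2, v≡4 (mod 5); (3|5)=-1, (4|5)=+1; sign (−1)^0·-1^-2·+1^-2 = +1.
(a,b)_19: α=4, u≡13; β=1, v≡6 (mod 19); (13|19)=-1, (6|19)=+1; sign (−1)^0·-1^1·+1^4 = -1.
(a,b)_11: α=-1, u≡5; β=1, v≡3 (mod 11); (5|11)=+1, (3|11)=+1; sign (−1)^1·+1^1·+1^-1 = -1.
(a,b)_13: α=9, u≡12; β=3, v≡6 (mod 13); (12|13)=+1, (6|13)=-1; sign (−1)^0·+1^3·-1^9 = -1.
(a,b)_2: α=-16, β=-4; u≡3, v≡7 (mod 8); ε(u)ε(v)=1·1, αω(v)=-16·0, βω(u)=-4·1; sum ≡ 1  ⇒  -1.
(a,b)_3: α=7, u≡1; β=0, v≡1 (mod 3); (1|3)=+1, (1|3)=+1; sign (−1)^0·+1^0·+1^7 = +1.
(a,b)_29: α=4, u≡2; β=1, v≡20 (mod 29); (2|29)=-1, (20|29)=+1; sign (−1)^0·-1^1·+1^4 = -1.
(a,b)_23: α=1, u≡12; β=0, v≡20 (mod 23); (12|23)=+1, (20|23)=-1; sign (−1)^0·+1^0·-1^1 = -1.
(a,b)_∞: sgn(-1174173)=−, sgn(551551)=+, so +1.
(a,b)_17: α=3, u≡2; β=0, v≡11 (mod 17); (2|17)=+1, (11|17)=-1; sign (−1)^0·+1^0·-1^3 = -1.
(-1174173, 551551 / ℚ) ramifies at {2, 7, 11, 13, 17, 19, 23, 29}: a division algebra.

[2, 7, 11, 13, 17, 19, 23, 29]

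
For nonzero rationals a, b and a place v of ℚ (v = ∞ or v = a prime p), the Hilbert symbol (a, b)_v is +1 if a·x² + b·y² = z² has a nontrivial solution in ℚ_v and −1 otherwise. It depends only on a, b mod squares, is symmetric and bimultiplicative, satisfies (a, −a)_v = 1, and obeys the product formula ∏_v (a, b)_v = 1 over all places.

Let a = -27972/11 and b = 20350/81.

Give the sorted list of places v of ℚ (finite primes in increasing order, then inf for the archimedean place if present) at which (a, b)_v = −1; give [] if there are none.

[2, 37]

(a, b) ≡ (-8547, 814) mod (ℚ^×)²; places V = {2, 3, 5, 7, 11, 37, ∞}.
(a,b)_11: α=-1, u≡1; β=1, v≡6 (mod 11); (1|11)=+1, (6|11)=-1; sign (−1)^1·+1^1·-1^-1 = +1.
(a,b)_5: α=0, u≡3; β=2, v≡4 (mod 5); (3|5)=-1, (4|5)=+1; sign (−1)^0·-1^2·+1^0 = +1.
(a,b)_3: α=3, u≡1; β=-4, v≡1 (mod 3); (1|3)=+1, (1|3)=+1; sign (−1)^0·+1^-4·+1^3 = +1.
(a,b)_7: α=1, u≡2; β=0, v≡2 (mod 7); (2|7)=+1, (2|7)=+1; sign (−1)^0·+1^0·+1^1 = +1.
(a,b)_∞: sgn(-8547)=−, sgn(814)=+, so +1.
(a,b)_37: α=1, u≡12; β=1, v≡31 (mod 37); (12|37)=+1, (31|37)=-1; sign (−1)^0·+1^1·-1^1 = -1.
(a,b)_2: α=2, β=1; u≡5, v≡7 (mod 8); ε(u)ε(v)=0·1, αω(v)=2·0, βω(u)=1·1; sum ≡ 1  ⇒  -1.
|Ram(-8547, 814)| = 2, even; anisotropic at {2, 37}.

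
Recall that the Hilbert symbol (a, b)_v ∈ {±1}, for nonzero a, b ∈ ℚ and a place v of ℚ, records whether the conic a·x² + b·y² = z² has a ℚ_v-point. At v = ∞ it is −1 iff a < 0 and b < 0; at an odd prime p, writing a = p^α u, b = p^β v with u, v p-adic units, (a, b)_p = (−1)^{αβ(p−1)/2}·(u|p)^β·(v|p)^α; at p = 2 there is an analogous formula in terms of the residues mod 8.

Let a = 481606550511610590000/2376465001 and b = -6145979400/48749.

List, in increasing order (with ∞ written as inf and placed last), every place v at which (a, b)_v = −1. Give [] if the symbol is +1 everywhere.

[3, 11, 17, 19]

Mod squares: a ≡ 51, b ≡ -206074. Check v ∈ {∞, 2, 3, 5, 11, 17, 19, 29, 31, 41}.
v=17: a=17^3·(≡14), b=17^1·(≡9) mod 17; (14|17)=-1, (9|17)=+1; (−1)^{3·1·8}·(-1)^1·(+1)^3 = -1.
v=31: a=31^4·(≡9), b=31^2·(≡16) mod 31; (9|31)=+1, (16|31)=+1; (−1)^{4·2·15}·(+1)^2·(+1)^4 = +1.
v=2: v_2(a)=4, v_2(b)=3; units ≡ 3, 3 (mod 8); ε·ε+αω+βω = 1·1+4·1+3·1 ≡ 0  ⇒  (a,b)_2 = +1.
v=11: a=11^2·(≡2), b=11^1·(≡8) mod 11; (2|11)=-1, (8|11)=-1; (−1)^{2·1·5}·(-1)^1·(-1)^2 = -1.
v=5: a=5^4·(≡4), b=5^2·(≡1) mod 5; (4|5)=+1, (1|5)=+1; (−1)^{4·2·2}·(+1)^2·(+1)^4 = +1.
v=∞: 51 > 0 and -206074 < 0  ⇒  (a,b)_∞ = +1.
v=19: a=19^2·(≡10), b=19^1·(≡14) mod 19; (10|19)=-1, (14|19)=-1; (−1)^{2·1·9}·(-1)^1·(-1)^2 = -1.
v=41: a=41^-4·(≡10), b=41^-2·(≡2) mod 41; (10|41)=+1, (2|41)=+1; (−1)^{-4·-2·20}·(+1)^-2·(+1)^-4 = +1.
v=29: a=29^-2·(≡1), b=29^-1·(≡4) mod 29; (1|29)=+1, (4|29)=+1; (−1)^{-2·-1·14}·(+1)^-1·(+1)^-2 = +1.
v=3: a=3^5·(≡2), b=3^2·(≡2) mod 3; (2|3)=-1, (2|3)=-1; (−1)^{5·2·1}·(-1)^2·(-1)^5 = -1.
Ram(51, -206074) = {3, 11, 17, 19}; no ℚ_3-point on the conic.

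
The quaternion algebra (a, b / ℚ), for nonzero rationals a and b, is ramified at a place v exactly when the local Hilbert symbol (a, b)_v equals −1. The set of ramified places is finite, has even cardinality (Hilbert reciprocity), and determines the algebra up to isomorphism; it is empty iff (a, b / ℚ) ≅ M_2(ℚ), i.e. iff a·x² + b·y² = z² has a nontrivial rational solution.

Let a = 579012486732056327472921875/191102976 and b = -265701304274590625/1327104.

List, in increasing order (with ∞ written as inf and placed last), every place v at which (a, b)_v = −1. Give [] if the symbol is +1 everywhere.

[2, 5, 19, 23]

(a, b) ≡ (203, -37145) mod (ℚ^×)²; places V = {2, 3, 5, 7, 17, 19, 23, 29, 31, ∞}.
(a,b)_5: α=6, u≡2; β=5, v≡4 (mod 5); (2|5)=-1, (4|5)=+1; sign (−1)^0·-1^5·+1^6 = -1.
(a,b)_∞: sgn(203)=+, sgn(-37145)=−, so +1.
(a,b)_31: α=2, u≡22; β=2, v≡15 (mod 31); (22|31)=-1, (15|31)=-1; sign (−1)^0·-1^2·-1^2 = +1.
(a,b)_29: α=3, u≡22; β=2, v≡7 (mod 29); (22|29)=+1, (7|29)=+1; sign (−1)^0·+1^2·+1^3 = +1.
(a,b)_7: α=3, u≡4; β=2, v≡2 (mod 7); (4|7)=+1, (2|7)=+1; sign (−1)^0·+1^2·+1^3 = +1.
(a,b)_17: α=6, u≡1; β=3, v≡16 (mod 17); (1|17)=+1, (16|17)=+1; sign (−1)^0·+1^3·+1^6 = +1.
(a,b)_2: α=-18, β=-14; u≡3, v≡7 (mod 8); ε(u)ε(v)=1·1, αω(v)=-18·0, βω(u)=-14·1; sum ≡ 1  ⇒  -1.
(a,b)_3: α=-6, u≡2; β=-4, v≡1 (mod 3); (2|3)=-1, (1|3)=+1; sign (−1)^0·-1^-4·+1^-6 = +1.
(a,b)_19: α=2, u≡2; β=1, v≡13 (mod 19); (2|19)=-1, (13|19)=-1; sign (−1)^0·-1^1·-1^2 = -1.
(a,b)_23: α=2, u≡10; β=1, v≡2 (mod 23); (10|23)=-1, (2|23)=+1; sign (−1)^0·-1^1·+1^2 = -1.
Ram(203, -37145) = {2, 5, 19, 23}; no ℚ_2-point on the conic.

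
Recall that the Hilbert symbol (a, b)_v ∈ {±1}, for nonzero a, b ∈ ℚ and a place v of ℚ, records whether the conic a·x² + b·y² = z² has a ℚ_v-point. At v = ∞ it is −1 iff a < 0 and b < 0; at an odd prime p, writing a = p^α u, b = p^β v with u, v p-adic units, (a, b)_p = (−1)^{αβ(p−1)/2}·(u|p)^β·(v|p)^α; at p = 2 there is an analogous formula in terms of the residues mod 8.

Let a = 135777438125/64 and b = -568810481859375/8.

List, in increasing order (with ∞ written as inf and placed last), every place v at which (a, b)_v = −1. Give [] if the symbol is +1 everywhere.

[2, 3, 17, 29]

(a, b) ≡ (29, -476238) mod (ℚ^×)²; places V = {2, 3, 5, 7, 17, 23, 29, ∞}.
(a,b)_5: α=4, u≡4; β=6, v≡2 (mod 5); (4|5)=+1, (2|5)=-1; sign (−1)^0·+1^6·-1^4 = +1.
(a,b)_29: α=1, u≡23; β=1, v≡8 (mod 29); (23|29)=+1, (8|29)=-1; sign (−1)^0·+1^1·-1^1 = -1.
(a,b)_7: α=2, u≡2; β=1, v≡3 (mod 7); (2|7)=+1, (3|7)=-1; sign (−1)^0·+1^1·-1^2 = +1.
(a,b)_3: α=0, u≡2; β=1, v≡2 (mod 3); (2|3)=-1, (2|3)=-1; sign (−1)^0·-1^1·-1^0 = -1.
(a,b)_2: α=-6, β=-3; u≡5, v≡1 (mod 8); ε(u)ε(v)=0·0, αω(v)=-6·0, βω(u)=-3·1; sum ≡ 1  ⇒  -1.
(a,b)_23: α=2, u≡6; β=3, v≡7 (mod 23); (6|23)=+1, (7|23)=-1; sign (−1)^0·+1^3·-1^2 = +1.
(a,b)_∞: sgn(29)=+, sgn(-476238)=−, so +1.
(a,b)_17: α=2, u≡3; β=3, v≡9 (mod 17); (3|17)=-1, (9|17)=+1; sign (−1)^0·-1^3·+1^2 = -1.
(29, -476238 / ℚ) ramifies at {2, 3, 17, 29}: a division algebra.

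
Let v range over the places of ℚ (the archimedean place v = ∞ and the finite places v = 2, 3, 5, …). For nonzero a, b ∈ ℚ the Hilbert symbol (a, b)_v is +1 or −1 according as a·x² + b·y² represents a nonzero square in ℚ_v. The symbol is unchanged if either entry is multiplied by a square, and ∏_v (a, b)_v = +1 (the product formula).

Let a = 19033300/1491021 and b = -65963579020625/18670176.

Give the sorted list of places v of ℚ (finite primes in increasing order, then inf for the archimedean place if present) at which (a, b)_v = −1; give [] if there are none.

Mod squares: a ≡ 897, b ≡ -102. Check v ∈ {∞, 2, 3, 5, 7, 11, 13, 17, 19, 23, 29}.
v=∞: 897 > 0 and -102 < 0  ⇒  (a,b)_∞ = +1.
v=3: a=3^-3·(≡2), b=3^-5·(≡2) mod 3; (2|3)=-1, (2|3)=-1; (−1)^{-3·-5·1}·(-1)^-5·(-1)^-3 = -1.
v=29: a=29^0·(≡11), b=29^2·(≡19) mod 29; (11|29)=-1, (19|29)=-1; (−1)^{0·2·14}·(-1)^2·(-1)^0 = +1.
v=13: a=13^1·(≡12), b=13^2·(≡11) mod 13; (12|13)=+1, (11|13)=-1; (−1)^{1·2·6}·(+1)^2·(-1)^1 = -1.
v=2: v_2(a)=2, v_2(b)=-5; units ≡ 1, 5 (mod 8); ε·ε+αω+βω = 0·0+2·1+-5·0 ≡ 0  ⇒  (a,b)_2 = +1.
v=23: a=23^-1·(≡12), b=23^0·(≡18) mod 23; (12|23)=+1, (18|23)=+1; (−1)^{-1·0·11}·(+1)^0·(+1)^-1 = +1.
v=11: a=11^4·(≡6), b=11^2·(≡6) mod 11; (6|11)=-1, (6|11)=-1; (−1)^{4·2·5}·(-1)^2·(-1)^4 = +1.
v=19: a=19^0·(≡16), b=19^2·(≡8) mod 19; (16|19)=+1, (8|19)=-1; (−1)^{0·2·9}·(+1)^2·(-1)^0 = +1.
v=7: a=7^-4·(≡4), b=7^-4·(≡6) mod 7; (4|7)=+1, (6|7)=-1; (−1)^{-4·-4·3}·(+1)^-4·(-1)^-4 = +1.
v=17: a=17^0·(≡16), b=17^1·(≡3) mod 17; (16|17)=+1, (3|17)=-1; (−1)^{0·1·8}·(+1)^1·(-1)^0 = +1.
v=5: a=5^2·(≡2), b=5^4·(≡2) mod 5; (2|5)=-1, (2|5)=-1; (−1)^{2·4·2}·(-1)^4·(-1)^2 = +1.
Ram(897, -102) = {3, 13}; no ℚ_3-point on the conic.

[3, 13]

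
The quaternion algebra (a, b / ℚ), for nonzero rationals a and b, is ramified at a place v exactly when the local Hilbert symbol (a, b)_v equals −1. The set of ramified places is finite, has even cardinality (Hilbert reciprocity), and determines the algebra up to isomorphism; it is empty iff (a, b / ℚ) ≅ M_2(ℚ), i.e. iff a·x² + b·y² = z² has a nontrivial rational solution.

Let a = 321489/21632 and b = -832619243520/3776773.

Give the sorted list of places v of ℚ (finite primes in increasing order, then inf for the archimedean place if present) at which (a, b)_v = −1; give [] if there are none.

[5, 13]

(a, b) ≡ (2, -2210) mod (ℚ^×)²; places V = {2, 3, 5, 7, 11, 13, 17, ∞}.
(a,b)_3: α=8, u≡2; β=14, v≡1 (mod 3); (2|3)=-1, (1|3)=+1; sign (−1)^0·-1^14·+1^8 = +1.
(a,b)_17: α=0, u≡13; β=1, v≡11 (mod 17); (13|17)=+1, (11|17)=-1; sign (−1)^0·+1^1·-1^0 = +1.
(a,b)_∞: sgn(2)=+, sgn(-2210)=−, so +1.
(a,b)_13: α=-2, u≡7; β=-1, v≡4 (mod 13); (7|13)=-1, (4|13)=+1; sign (−1)^0·-1^-1·+1^-2 = -1.
(a,b)_11: α=0, u≡6; β=-2, v≡4 (mod 11); (6|11)=-1, (4|11)=+1; sign (−1)^0·-1^-2·+1^0 = +1.
(a,b)_7: α=2, u≡1; β=-4, v≡4 (mod 7); (1|7)=+1, (4|7)=+1; sign (−1)^0·+1^-4·+1^2 = +1.
(a,b)_2: α=-7, β=11; u≡1, v≡7 (mod 8); ε(u)ε(v)=0·1, αω(v)=-7·0, βω(u)=11·0; sum ≡ 0  ⇒  +1.
(a,b)_5: α=0, u≡2; β=1, v≡2 (mod 5); (2|5)=-1, (2|5)=-1; sign (−1)^0·-1^1·-1^0 = -1.
Ram(2, -2210) = {5, 13}; no ℚ_5-point on the conic.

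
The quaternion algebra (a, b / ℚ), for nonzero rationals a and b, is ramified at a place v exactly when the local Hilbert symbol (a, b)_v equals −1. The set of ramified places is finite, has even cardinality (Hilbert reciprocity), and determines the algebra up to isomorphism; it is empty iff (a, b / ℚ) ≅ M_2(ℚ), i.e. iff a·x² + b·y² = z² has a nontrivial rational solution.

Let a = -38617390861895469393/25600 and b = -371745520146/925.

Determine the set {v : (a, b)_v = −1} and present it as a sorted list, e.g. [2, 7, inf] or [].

[2, 37, 41, inf]

(a, b) ≡ (-17, -8304058) mod (ℚ^×)²; places V = {2, 3, 5, 7, 11, 13, 17, 23, 37, 41, ∞}.
(a,b)_37: α=2, u≡2; β=-1, v≡19 (mod 37); (2|37)=-1, (19|37)=-1; sign (−1)^0·-1^-1·-1^2 = -1.
(a,b)_23: α=2, u≡8; β=1, v≡8 (mod 23); (8|23)=+1, (8|23)=+1; sign (−1)^0·+1^1·+1^2 = +1.
(a,b)_41: α=2, u≡13; β=1, v≡39 (mod 41); (13|41)=-1, (39|41)=+1; sign (−1)^0·-1^1·+1^2 = -1.
(a,b)_3: α=2, u≡1; β=4, v≡2 (mod 3); (1|3)=+1, (2|3)=-1; sign (−1)^0·+1^4·-1^2 = +1.
(a,b)_2: α=-10, β=1; u≡7, v≡3 (mod 8); ε(u)ε(v)=1·1, αω(v)=-10·1, βω(u)=1·0; sum ≡ 1  ⇒  -1.
(a,b)_17: α=3, u≡4; β=1, v≡8 (mod 17); (4|17)=+1, (8|17)=+1; sign (−1)^0·+1^1·+1^3 = +1.
(a,b)_∞: sgn(-17)=−, sgn(-8304058)=−, so -1.
(a,b)_7: α=2, u≡2; β=1, v≡5 (mod 7); (2|7)=+1, (5|7)=-1; sign (−1)^0·+1^1·-1^2 = +1.
(a,b)_5: α=-2, u≡3; β=-2, v≡2 (mod 5); (3|5)=-1, (2|5)=-1; sign (−1)^0·-1^-2·-1^-2 = +1.
(a,b)_11: α=4, u≡5; β=2, v≡6 (mod 11); (5|11)=+1, (6|11)=-1; sign (−1)^0·+1^2·-1^4 = +1.
(a,b)_13: α=0, u≡12; β=2, v≡1 (mod 13); (12|13)=+1, (1|13)=+1; sign (−1)^0·+1^2·+1^0 = +1.
Ram(-17, -8304058) = {2, 37, 41, ∞}; no ℚ_2-point on the conic.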